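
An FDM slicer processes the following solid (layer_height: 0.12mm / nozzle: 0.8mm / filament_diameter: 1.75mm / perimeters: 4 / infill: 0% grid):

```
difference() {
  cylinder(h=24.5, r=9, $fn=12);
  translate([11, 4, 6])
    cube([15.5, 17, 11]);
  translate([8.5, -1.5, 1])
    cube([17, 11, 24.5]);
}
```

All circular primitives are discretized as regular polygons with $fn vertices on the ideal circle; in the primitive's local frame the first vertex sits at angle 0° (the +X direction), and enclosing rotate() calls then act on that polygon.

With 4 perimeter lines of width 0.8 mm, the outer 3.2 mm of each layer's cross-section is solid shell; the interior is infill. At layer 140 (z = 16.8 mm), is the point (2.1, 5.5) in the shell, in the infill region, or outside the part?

At z = 16.8 mm: the r=9 cylinder contributes a regular 12-gon of circumradius 9; the cube at (11, 4) (footprint 15.5×17) is included at this height; the 17×11 cube at (8.5, -1.5) contributes its full rectangle; Taking the first minus the rest: starting from the r=9 cylinder, the 15.5×17 cube at (11, 4) misses the remaining region (no effect); the 17×11 cube at (8.5, -1.5) partially overlaps it — only the 0.92 mm² overlap (of its 187.00 mm²) is removed, clipping the outline — 1 connected region. Overall, the cross-section is a single solid region. The nearest boundary edge runs (0.00, 9.00)→(4.50, 7.79); distance from the point to it = 2.84 mm. The point is inside the cross-section, 2.84 mm from the nearest boundary — within the 3.2 mm shell band (4 × 0.8).

shell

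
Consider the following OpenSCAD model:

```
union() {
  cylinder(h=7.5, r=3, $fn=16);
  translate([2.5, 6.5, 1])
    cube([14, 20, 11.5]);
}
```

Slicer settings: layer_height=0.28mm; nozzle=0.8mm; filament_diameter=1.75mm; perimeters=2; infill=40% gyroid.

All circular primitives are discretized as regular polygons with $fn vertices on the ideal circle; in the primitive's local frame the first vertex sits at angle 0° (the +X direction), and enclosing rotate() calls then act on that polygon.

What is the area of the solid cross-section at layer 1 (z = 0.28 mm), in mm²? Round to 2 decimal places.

At z = 0.28 mm: the r=3 cylinder contributes a regular 16-gon of circumradius 3 (area = (16/2)·3.000²·sin(360°/16) = 27.55 mm²); the cube at (2.5, 6.5) is not intersected at this z (z outside [1, 12.5]); Taking the union: only the r=3 cylinder is present, so the union is just that shape — area = 27.55 mm². Overall, the cross-section is a single solid region. Net area = 27.55 mm².

27.55 mm²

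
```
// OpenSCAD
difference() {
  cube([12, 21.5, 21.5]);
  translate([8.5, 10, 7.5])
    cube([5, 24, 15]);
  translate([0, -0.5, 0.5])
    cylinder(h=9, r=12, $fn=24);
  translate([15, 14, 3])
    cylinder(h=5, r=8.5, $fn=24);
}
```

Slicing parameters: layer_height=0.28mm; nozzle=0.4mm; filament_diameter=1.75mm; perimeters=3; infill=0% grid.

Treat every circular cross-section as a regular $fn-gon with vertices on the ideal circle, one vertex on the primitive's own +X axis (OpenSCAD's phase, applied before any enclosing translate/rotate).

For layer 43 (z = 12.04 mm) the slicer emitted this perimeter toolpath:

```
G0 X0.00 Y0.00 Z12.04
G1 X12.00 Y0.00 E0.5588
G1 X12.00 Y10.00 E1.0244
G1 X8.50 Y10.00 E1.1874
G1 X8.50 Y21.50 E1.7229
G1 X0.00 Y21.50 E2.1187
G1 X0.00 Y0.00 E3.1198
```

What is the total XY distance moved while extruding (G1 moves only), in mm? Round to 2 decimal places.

67.00 mm

Sum the Euclidean lengths of each G1 segment: total = 67.00 mm.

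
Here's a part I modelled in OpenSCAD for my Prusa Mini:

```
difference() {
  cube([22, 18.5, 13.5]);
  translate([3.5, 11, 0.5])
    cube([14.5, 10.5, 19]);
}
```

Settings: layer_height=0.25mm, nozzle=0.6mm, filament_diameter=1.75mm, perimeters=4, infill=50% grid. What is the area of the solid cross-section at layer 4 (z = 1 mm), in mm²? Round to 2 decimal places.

At z = 1 mm: the cube (footprint 22×18.5) is included at this height (area 407.00 mm²); the 14.5×10.5 cube at (3.5, 11) contributes its full rectangle (area 152.25 mm²); Subtracting the remaining from the first: starting from the 22×18.5 cube (407.00 mm²), the 14.5×10.5 cube at (3.5, 11) partially overlaps it — only the 108.75 mm² overlap (of its 152.25 mm²) is removed, clipping the outline — area = 298.25 mm². Overall, the cross-section is a single solid region. Net area = 298.25 mm².

298.25 mm²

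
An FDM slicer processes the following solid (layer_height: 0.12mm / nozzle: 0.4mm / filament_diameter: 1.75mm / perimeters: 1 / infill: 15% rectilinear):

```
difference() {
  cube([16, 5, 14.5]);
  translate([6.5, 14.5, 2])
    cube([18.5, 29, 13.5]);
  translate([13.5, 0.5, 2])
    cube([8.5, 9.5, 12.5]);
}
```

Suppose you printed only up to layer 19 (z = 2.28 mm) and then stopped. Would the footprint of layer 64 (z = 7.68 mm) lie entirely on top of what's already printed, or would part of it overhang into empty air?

entirely on top

Compare the two slices. At z = 2.28: the cube is present — its section is the full 16×5 rectangle (area 80.00 mm²); the cube at (6.5, 14.5) is present — its section is the full 18.5×29 rectangle (area 536.50 mm²); the 8.5×9.5 cube at (13.5, 0.5) contributes its full rectangle (area 80.75 mm²); Taking the first minus the rest: starting from the 16×5 cube (80.00 mm²), the 18.5×29 cube at (6.5, 14.5) misses the remaining region (no effect); the 8.5×9.5 cube at (13.5, 0.5) partially overlaps it — only the 11.25 mm² overlap (of its 80.75 mm²) is removed, clipping the outline — area = 68.75 mm². At z = 7.68: the 16×5 cube contributes its full rectangle (area 80.00 mm²); the 18.5×29 cube at (6.5, 14.5) contributes its full rectangle (area 536.50 mm²); the 8.5×9.5 cube at (13.5, 0.5) contributes its full rectangle (area 80.75 mm²); After the difference (first − rest): starting from the 16×5 cube (80.00 mm²), the 18.5×29 cube at (6.5, 14.5) misses the remaining region (no effect); the 8.5×9.5 cube at (13.5, 0.5) partially overlaps it — only the 11.25 mm² overlap (of its 80.75 mm²) is removed, clipping the outline — area = 68.75 mm². Checking containment: the cross-section at z = 7.68 is a subset of the cross-section at z = 2.28.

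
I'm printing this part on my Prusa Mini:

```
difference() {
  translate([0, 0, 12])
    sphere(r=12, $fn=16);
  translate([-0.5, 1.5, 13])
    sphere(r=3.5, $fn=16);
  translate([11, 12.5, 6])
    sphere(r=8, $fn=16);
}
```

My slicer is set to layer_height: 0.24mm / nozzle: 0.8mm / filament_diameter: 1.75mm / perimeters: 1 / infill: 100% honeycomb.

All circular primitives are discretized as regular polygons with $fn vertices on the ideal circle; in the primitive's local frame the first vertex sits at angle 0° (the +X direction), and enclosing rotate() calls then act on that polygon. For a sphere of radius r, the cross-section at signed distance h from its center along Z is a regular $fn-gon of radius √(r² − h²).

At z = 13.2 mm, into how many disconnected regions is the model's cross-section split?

1

At z = 13.2 mm: the r=12 sphere contributes a regular 16-gon of circumradius √(12²−1.2²) = 11.940; the r=3.5 sphere at (-0.5, 1.5) contributes a regular 16-gon of circumradius √(3.5²−0.2²) = 3.494; the r=8 sphere at (11, 12.5) contributes a regular 16-gon of circumradius √(8²−7.2²) = 3.487; Subtracting the remaining from the first: starting from the r=12 sphere, the r=3.5 sphere at (-0.5, 1.5) lies wholly inside it (removes its full 37.38 mm² and its 21.81 mm outline becomes a hole wall); the r=8 sphere at (11, 12.5) misses the remaining region (no effect) — 1 connected region with 1 hole. The result has 1 disconnected region.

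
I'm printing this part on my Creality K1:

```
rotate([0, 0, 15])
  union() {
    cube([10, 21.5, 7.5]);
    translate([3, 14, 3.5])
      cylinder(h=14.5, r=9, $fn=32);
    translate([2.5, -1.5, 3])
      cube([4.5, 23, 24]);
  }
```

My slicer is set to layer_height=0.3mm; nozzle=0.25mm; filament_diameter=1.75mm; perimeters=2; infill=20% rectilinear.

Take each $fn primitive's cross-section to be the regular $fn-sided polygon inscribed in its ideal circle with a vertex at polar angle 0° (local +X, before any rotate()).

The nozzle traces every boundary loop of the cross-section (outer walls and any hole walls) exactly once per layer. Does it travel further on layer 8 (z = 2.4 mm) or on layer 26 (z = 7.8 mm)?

layer 26 (z = 7.8 mm)

Layer 8 (z = 2.4): the 10×21.5 cube contributes its full rectangle (perimeter 63.00 mm); the cylinder at (3, 14) is absent (z outside [3.5, 18]); the cube at (2.5, -1.5) is absent (z outside [3, 27]); Combining (union): only the 10×21.5 cube is present, so the union is just that shape — boundary = 63.00 mm; (whole slice rotated 15° about Z — lengths, areas and connectivity unchanged). So its perimeter = 63.00 mm. Layer 26 (z = 7.8): the cube is absent (z outside [0, 7.5]); the r=9 cylinder at (3, 14) contributes a regular 32-gon of circumradius 9 (perimeter = 2·32·9.000·sin(180°/32) = 56.46 mm); the cube at (2.5, -1.5) is present — its section is the full 4.5×23 rectangle (perimeter 55.00 mm); Combining (union): the regions partially overlap (shared area 72.90 mm²), so the edge portions inside another operand are dropped and the merged outline is re-measured after clipping — boundary = 70.33 mm; (whole slice rotated 15° about Z — lengths, areas and connectivity unchanged). So its perimeter = 70.33 mm. Layer 26 is larger (70.33 vs 63.00 mm).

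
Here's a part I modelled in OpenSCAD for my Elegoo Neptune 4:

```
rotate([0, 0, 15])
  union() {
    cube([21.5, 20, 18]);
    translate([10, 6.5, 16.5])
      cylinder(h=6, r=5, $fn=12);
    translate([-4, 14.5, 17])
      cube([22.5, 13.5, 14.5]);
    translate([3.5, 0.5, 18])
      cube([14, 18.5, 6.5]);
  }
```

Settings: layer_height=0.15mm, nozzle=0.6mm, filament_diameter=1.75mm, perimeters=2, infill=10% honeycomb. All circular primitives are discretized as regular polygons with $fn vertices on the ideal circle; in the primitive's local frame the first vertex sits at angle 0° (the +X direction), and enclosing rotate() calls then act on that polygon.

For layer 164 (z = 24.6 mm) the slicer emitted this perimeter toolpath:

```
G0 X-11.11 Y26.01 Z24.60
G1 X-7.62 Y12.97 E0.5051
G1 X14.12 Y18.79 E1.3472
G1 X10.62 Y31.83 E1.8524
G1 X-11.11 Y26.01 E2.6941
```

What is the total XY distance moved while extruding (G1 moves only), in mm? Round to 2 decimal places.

Sum the Euclidean lengths of each G1 segment: total = 72.00 mm.

72.00 mm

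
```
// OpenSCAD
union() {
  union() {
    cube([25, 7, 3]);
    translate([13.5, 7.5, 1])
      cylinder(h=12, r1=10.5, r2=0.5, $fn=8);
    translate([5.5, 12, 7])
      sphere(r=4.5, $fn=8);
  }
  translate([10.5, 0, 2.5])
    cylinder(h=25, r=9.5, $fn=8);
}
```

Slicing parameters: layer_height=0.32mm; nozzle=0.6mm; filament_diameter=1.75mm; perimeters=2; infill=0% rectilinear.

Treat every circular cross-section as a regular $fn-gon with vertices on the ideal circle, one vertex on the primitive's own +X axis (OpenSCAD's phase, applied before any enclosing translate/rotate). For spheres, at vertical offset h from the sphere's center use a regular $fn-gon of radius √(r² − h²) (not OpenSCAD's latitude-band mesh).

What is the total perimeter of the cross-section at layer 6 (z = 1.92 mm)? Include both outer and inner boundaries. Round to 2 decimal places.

76.72 mm

At z = 1.92 mm: the cube (footprint 25×7) is included at this height (perimeter 64.00 mm); the cone at (13.5, 7.5) (r1=10.5→r2=0.5) has section circumradius 9.733 here — a regular 8-gon (perimeter = 2·8·9.733·sin(180°/8) = 59.60 mm); the sphere at (5.5, 12) does not reach this height (|z−center|=5.080 > r=4.5); Taking the union: the regions partially overlap (shared area 112.31 mm²), so the edge portions inside another operand are dropped and the merged outline is re-measured after clipping — boundary = 76.72 mm; the cylinder at (10.5, 0) is not intersected at this z (z outside [2.5, 27.5]); Combining (union): only the result so far is present, so the union is just that shape — boundary = 76.72 mm. Overall, the cross-section is a single solid region. Total boundary length (outer) = 76.72 mm.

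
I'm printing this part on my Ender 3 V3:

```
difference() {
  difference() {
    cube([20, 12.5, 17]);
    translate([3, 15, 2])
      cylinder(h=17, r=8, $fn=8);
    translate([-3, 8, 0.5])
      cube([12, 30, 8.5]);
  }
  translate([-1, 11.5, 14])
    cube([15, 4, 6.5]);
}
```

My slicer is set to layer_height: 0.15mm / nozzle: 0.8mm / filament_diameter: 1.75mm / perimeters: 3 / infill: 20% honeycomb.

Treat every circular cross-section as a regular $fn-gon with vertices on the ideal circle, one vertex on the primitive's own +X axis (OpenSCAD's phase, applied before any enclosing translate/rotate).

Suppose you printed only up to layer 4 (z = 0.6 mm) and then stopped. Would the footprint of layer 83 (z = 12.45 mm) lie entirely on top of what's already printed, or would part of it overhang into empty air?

part overhangs

Compare the two slices. At z = 0.6: the 20×12.5 cube contributes its full rectangle (area 250.00 mm²); the cylinder at (3, 15) does not reach this height (z outside [2, 19]); the cube at (-3, 8) (footprint 12×30) is included at this height (area 360.00 mm²); Taking the first minus the rest: starting from the 20×12.5 cube (250.00 mm²), the 12×30 cube at (-3, 8) partially overlaps it — only the 40.50 mm² overlap (of its 360.00 mm²) is removed, clipping the outline — area = 209.50 mm²; the cube at (-1, 11.5) is absent (z outside [14, 20.5]); Subtracting the remaining from the first: none of the subtracted shapes is present at this height, so that combined region is unchanged — area = 209.50 mm². At z = 12.45: the cube (footprint 20×12.5) is included at this height (area 250.00 mm²); the r=8 cylinder at (3, 15) contributes a regular 8-gon of circumradius 8 (area = (8/2)·8.000²·sin(360°/8) = 181.02 mm²); the cube at (-3, 8) does not reach this height (z outside [0.5, 9]); Taking the first minus the rest: starting from the 20×12.5 cube (250.00 mm²), the r=8 cylinder at (3, 15) partially overlaps it — only the 41.19 mm² overlap (of its 181.02 mm²) is removed, clipping the outline — area = 208.81 mm²; the cube at (-1, 11.5) does not reach this height (z outside [14, 20.5]); Taking the first minus the rest: none of the subtracted shapes is present at this height, so the result so far is unchanged — area = 208.81 mm². Checking containment: at z = 12.45 the cross-section extends beyond the z = 0.6 cross-section by about 2.85 mm².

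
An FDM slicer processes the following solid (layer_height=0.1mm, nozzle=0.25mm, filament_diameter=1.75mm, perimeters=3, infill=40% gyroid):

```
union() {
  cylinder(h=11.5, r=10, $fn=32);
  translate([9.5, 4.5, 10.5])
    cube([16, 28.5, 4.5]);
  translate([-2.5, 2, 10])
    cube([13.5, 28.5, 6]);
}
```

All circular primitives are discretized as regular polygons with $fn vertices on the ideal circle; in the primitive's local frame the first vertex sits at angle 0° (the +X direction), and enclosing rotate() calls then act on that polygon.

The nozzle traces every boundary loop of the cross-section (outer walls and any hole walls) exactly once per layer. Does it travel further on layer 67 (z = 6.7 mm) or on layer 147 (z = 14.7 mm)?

Layer 67 (z = 6.7): the r=10 cylinder gives a regular 32-gon of circumradius 10 (constant along its height) (perimeter = 2·32·10.000·sin(180°/32) = 62.73 mm); the cube at (9.5, 4.5) is not intersected at this z (z outside [10.5, 15]); the cube at (-2.5, 2) is absent (z outside [10, 16]); Combining (union): only the r=10 cylinder is present, so the union is just that shape — boundary = 62.73 mm. So its perimeter = 62.73 mm. Layer 147 (z = 14.7): the cylinder does not reach this height (z outside [0, 11.5]); the 16×28.5 cube at (9.5, 4.5) contributes its full rectangle (perimeter 89.00 mm); the 13.5×28.5 cube at (-2.5, 2) contributes its full rectangle (perimeter 84.00 mm); Merging all regions: the regions partially overlap (shared area 39.00 mm²), so the edge portions inside another operand are dropped and the merged outline is re-measured after clipping — boundary = 118.00 mm. So its perimeter = 118.00 mm. Layer 147 is larger (118.00 vs 62.73 mm).

layer 147 (z = 14.7 mm)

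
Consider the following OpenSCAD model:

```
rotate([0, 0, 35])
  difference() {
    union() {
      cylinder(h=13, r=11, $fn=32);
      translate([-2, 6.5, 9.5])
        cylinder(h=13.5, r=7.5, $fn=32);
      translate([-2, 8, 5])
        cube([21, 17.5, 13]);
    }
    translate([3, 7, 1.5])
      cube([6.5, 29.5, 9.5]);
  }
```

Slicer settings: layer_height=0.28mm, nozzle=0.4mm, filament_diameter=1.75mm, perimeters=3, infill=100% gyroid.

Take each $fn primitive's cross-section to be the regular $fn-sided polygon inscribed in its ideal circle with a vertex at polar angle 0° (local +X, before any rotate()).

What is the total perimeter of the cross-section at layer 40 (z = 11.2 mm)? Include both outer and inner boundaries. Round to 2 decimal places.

At z = 11.2 mm: the cylinder: section is a regular 32-gon, circumradius r=11 (perimeter = 2·32·11.000·sin(180°/32) = 69.00 mm); the r=7.5 cylinder at (-2, 6.5) contributes a regular 32-gon of circumradius 7.5 (perimeter = 2·32·7.500·sin(180°/32) = 47.05 mm); the cube at (-2, 8) (footprint 21×17.5) is included at this height (perimeter 77.00 mm); Combining (union): the regions partially overlap (shared area 171.26 mm²), so the edge portions inside another operand are dropped and the merged outline is re-measured after clipping — boundary = 123.53 mm; the cube at (3, 7) is absent (z outside [1.5, 11]); Subtracting the remaining from the first: none of the subtracted shapes is present at this height, so the result so far is unchanged — boundary = 123.53 mm; (rotated 35° about Z; rotation is an isometry so areas/perimeters/island counts are preserved). Overall, the cross-section is a single solid region. Total boundary length (outer) = 123.53 mm.

123.53 mm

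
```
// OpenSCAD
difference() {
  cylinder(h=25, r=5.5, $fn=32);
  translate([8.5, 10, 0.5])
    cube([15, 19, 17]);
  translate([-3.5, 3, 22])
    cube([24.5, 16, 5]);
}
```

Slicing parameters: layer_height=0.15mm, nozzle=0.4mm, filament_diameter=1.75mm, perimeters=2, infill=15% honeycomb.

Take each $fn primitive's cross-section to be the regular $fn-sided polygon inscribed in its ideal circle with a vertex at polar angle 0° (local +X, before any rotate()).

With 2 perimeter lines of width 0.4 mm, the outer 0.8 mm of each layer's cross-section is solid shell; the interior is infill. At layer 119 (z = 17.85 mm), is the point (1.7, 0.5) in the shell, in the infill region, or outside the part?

At z = 17.85 mm: the r=5.5 cylinder gives a regular 32-gon of circumradius 5.5 (constant along its height); the cube at (8.5, 10) is not intersected at this z (z outside [0.5, 17.5]); the cube at (-3.5, 3) does not reach this height (z outside [22, 27]); Taking the first minus the rest: none of the subtracted shapes is present at this height, so the r=5.5 cylinder is unchanged — 1 connected region. Overall, the cross-section is a single solid region. The nearest boundary edge runs (5.39, 1.07)→(5.08, 2.10); distance from the point to it = 3.70 mm. The point is inside the cross-section and 3.70 mm from the nearest boundary — more than the 0.8 mm shell width (2 × 0.4), so it's in the infill interior.

infill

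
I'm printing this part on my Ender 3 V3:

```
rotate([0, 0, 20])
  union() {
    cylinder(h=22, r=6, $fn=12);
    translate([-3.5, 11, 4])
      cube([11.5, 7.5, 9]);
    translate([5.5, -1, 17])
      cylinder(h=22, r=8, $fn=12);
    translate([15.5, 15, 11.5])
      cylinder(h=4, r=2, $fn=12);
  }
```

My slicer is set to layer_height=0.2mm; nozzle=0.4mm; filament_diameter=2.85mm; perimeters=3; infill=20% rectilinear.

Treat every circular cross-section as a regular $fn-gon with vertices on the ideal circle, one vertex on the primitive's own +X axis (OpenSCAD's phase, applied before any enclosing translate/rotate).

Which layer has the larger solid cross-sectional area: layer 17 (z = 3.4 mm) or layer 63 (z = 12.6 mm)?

layer 63 (z = 12.6 mm)

Layer 17 (z = 3.4): the cylinder: section is a regular 12-gon, circumradius r=6 (area = (12/2)·6.000²·sin(360°/12) = 108.00 mm²); the cube at (-3.5, 11) is not intersected at this z (z outside [4, 13]); the cylinder at (5.5, -1) is not intersected at this z (z outside [17, 39]); the cylinder at (15.5, 15) is not intersected at this z (z outside [11.5, 15.5]); Combining (union): only the r=6 cylinder is present, so the union is just that shape — area = 108.00 mm²; (whole slice rotated 20° about Z — lengths, areas and connectivity unchanged). So its area = 108.00 mm². Layer 63 (z = 12.6): the r=6 cylinder contributes a regular 12-gon of circumradius 6 (area = (12/2)·6.000²·sin(360°/12) = 108.00 mm²); the cube at (-3.5, 11) is present — its section is the full 11.5×7.5 rectangle (area 86.25 mm²); the cylinder at (5.5, -1) is absent (z outside [17, 39]); the r=2 cylinder at (15.5, 15) contributes a regular 12-gon of circumradius 2 (area = (12/2)·2.000²·sin(360°/12) = 12.00 mm²); Merging all regions: the 3 present regions are separate (no shared area or edge), so areas and boundary lengths simply add and each stays a separate island — area = 206.25 mm²; (whole slice rotated 20° about Z — lengths, areas and connectivity unchanged). So its area = 206.25 mm². Layer 63 is larger (206.25 vs 108.00 mm²).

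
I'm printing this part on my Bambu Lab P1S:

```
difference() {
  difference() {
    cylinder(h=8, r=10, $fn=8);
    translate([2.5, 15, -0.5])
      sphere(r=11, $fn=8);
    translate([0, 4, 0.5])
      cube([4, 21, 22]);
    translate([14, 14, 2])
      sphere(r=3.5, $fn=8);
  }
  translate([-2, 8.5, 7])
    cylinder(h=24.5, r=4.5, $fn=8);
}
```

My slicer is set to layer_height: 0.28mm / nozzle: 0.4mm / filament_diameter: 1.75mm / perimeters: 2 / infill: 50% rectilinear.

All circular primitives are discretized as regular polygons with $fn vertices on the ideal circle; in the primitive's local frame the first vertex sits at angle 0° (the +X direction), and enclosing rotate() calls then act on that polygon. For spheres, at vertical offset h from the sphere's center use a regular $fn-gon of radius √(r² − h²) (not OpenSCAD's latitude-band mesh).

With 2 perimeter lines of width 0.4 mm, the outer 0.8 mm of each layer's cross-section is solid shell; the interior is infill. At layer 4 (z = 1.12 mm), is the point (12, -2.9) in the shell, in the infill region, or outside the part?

At z = 1.12 mm: the cylinder: section is a regular 8-gon, circumradius r=10; the r=11 sphere at (2.5, 15) contributes a regular 8-gon of circumradius √(11²−1.62²) = 10.880; the cube at (0, 4) (footprint 4×21) is included at this height; the r=3.5 sphere at (14, 14) contributes a regular 8-gon of circumradius √(3.5²−0.88²) = 3.388; After the difference (first − rest): starting from the r=10 cylinder, the r=11 sphere at (2.5, 15) partially overlaps it — only the 39.84 mm² overlap (of its 334.82 mm²) is removed, clipping the outline; the 4×21 cube at (0, 4) partially overlaps it — only the 2.24 mm² overlap (of its 84.00 mm²) is removed, clipping the outline; the r=3.5 sphere at (14, 14) misses the remaining region (no effect) — 1 connected region; the cylinder at (-2, 8.5) is not intersected at this z (z outside [7, 31.5]); After the difference (first − rest): none of the subtracted shapes is present at this height, so that combined region is unchanged — 1 connected region. Overall, the cross-section is a single solid region. The nearest boundary edge runs (10.00, 0.00)→(7.07, -7.07); distance from the point to it = 2.96 mm. The point is not inside any of the regions above, so it lies outside the cross-section (2.96 mm from the nearest boundary).

outside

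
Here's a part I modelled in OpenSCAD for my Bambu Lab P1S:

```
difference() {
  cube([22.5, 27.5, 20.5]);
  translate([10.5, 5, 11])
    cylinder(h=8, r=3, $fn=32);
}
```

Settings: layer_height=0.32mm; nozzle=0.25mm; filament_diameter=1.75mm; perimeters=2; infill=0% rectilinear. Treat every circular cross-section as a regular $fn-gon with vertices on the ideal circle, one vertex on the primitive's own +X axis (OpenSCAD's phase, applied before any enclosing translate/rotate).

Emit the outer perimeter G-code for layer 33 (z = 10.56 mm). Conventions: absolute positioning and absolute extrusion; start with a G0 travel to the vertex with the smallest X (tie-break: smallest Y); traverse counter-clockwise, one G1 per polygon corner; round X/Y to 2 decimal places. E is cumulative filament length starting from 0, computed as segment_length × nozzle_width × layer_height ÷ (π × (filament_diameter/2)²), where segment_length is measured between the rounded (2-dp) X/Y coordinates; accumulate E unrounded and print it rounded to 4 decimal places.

G0 X0.00 Y0.00 Z10.56
G1 X22.50 Y0.00 E0.7484
G1 X22.50 Y27.50 E1.6630
G1 X0.00 Y27.50 E2.4114
G1 X0.00 Y0.00 E3.3260

At z = 10.56 mm: the cube (footprint 22.5×27.5) is included at this height; the cylinder at (10.5, 5) is not intersected at this z (z outside [11, 19]); Subtracting the remaining from the first: none of the subtracted shapes is present at this height, so the 22.5×27.5 cube is unchanged — 1 connected region. The outline is a single polygon with 4 vertices. Extrusion per mm of travel: 0.25 × 0.32 / (π × 0.875²) = 0.033260. Accumulating E over each segment gives final E = 3.3260.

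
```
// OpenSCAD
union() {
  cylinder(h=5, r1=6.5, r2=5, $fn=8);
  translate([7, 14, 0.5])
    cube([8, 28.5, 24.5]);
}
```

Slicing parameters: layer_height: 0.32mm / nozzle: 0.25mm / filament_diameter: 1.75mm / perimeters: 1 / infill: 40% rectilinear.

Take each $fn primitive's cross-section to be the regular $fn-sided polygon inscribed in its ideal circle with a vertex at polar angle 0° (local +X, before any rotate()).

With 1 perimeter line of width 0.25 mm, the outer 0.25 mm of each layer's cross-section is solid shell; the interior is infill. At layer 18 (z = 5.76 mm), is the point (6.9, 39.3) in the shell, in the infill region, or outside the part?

At z = 5.76 mm: the cone is not intersected at this z (z outside [0, 5]); the 8×28.5 cube at (7, 14) contributes its full rectangle; Combining (union): only the 8×28.5 cube at (7, 14) is present, so the union is just that shape — 1 connected region. Overall, the cross-section is a single solid region. The nearest boundary edge runs (7.00, 42.50)→(7.00, 14.00); distance from the point to it = 0.10 mm. The point is not inside any of the regions above, so it lies outside the cross-section (0.10 mm from the nearest boundary).

outside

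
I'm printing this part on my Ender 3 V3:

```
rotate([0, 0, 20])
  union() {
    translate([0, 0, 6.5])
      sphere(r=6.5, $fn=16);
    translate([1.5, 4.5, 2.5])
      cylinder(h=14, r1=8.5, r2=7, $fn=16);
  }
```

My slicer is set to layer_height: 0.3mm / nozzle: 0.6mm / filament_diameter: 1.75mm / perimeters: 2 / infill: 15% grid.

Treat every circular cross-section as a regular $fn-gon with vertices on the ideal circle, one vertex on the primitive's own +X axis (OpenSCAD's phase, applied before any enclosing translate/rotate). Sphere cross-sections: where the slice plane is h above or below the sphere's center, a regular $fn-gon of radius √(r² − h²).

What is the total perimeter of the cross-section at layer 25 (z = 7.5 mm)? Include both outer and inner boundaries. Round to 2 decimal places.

55.12 mm

At z = 7.5 mm: the r=6.5 sphere contributes a regular 16-gon of circumradius √(6.5²−1²) = 6.423 (perimeter = 2·16·6.423·sin(180°/16) = 40.10 mm); the cone at (1.5, 4.5) contributes a regular 16-gon of circumradius 7.964 (interpolated between r1=8.5 and r2=7 at t=0.357) (perimeter = 2·16·7.964·sin(180°/16) = 49.72 mm); Combining (union): the regions partially overlap (shared area 90.47 mm²), so the edge portions inside another operand are dropped and the merged outline is re-measured after clipping — boundary = 55.12 mm; (rotated 20° about Z; rotation is an isometry so areas/perimeters/island counts are preserved). Overall, the cross-section is a single solid region. Total boundary length (outer) = 55.12 mm.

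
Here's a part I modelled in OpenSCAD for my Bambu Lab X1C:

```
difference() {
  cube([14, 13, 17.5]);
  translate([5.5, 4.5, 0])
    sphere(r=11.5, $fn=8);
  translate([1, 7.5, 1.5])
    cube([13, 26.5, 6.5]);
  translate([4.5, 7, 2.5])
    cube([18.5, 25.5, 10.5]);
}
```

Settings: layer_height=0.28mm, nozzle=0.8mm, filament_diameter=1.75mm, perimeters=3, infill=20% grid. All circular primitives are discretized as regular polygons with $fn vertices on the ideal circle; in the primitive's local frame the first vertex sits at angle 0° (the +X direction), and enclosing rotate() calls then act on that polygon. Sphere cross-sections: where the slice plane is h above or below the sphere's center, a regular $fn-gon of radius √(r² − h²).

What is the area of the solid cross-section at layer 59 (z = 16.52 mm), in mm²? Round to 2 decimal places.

At z = 16.52 mm: the cube (footprint 14×13) is included at this height (area 182.00 mm²); the sphere at (5.5, 4.5) is not intersected at this z (|z−center|=16.520 > r=11.5); the cube at (1, 7.5) is absent (z outside [1.5, 8]); the cube at (4.5, 7) does not reach this height (z outside [2.5, 13]); Subtracting the remaining from the first: none of the subtracted shapes is present at this height, so the 14×13 cube is unchanged — area = 182.00 mm². Overall, the cross-section is a single solid region. Net area = 182.00 mm².

182.00 mm²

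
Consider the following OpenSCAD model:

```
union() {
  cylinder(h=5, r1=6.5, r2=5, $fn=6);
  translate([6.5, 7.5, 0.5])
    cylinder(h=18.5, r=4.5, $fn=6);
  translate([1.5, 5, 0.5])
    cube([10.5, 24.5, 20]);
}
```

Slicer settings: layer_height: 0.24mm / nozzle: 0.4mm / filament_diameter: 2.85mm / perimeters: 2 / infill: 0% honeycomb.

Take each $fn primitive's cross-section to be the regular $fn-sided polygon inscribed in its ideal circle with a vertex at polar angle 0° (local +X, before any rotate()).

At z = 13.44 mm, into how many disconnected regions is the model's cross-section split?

At z = 13.44 mm: the cone is absent (z outside [0, 5]); the cylinder at (6.5, 7.5): section is a regular 6-gon, circumradius r=4.5; the 10.5×24.5 cube at (1.5, 5) contributes its full rectangle; Combining (union): the regions partially overlap (shared area 45.20 mm²), so overlapping operands fuse into one piece — 1 connected region. The result has 1 disconnected region.

1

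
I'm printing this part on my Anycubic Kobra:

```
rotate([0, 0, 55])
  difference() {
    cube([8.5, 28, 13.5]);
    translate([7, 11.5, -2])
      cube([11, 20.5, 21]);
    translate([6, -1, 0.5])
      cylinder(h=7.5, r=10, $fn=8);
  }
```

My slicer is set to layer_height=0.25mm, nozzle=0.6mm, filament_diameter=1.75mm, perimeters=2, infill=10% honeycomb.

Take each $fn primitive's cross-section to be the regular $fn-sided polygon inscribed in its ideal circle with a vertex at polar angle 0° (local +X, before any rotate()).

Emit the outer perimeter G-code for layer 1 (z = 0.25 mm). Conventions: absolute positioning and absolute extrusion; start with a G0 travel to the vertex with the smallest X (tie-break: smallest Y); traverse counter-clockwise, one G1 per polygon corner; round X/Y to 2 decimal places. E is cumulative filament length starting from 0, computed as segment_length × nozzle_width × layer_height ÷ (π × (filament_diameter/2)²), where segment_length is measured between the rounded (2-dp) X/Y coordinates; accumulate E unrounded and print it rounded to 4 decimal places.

G0 X-22.94 Y16.06 Z0.25
G1 X0.00 Y0.00 E1.7463
G1 X4.88 Y6.96 E2.2764
G1 X-4.54 Y13.56 E2.9937
G1 X-5.41 Y12.33 E3.0877
G1 X-18.92 Y21.79 E4.1162
G1 X-22.94 Y16.06 E4.5527

At z = 0.25 mm: the 8.5×28 cube contributes its full rectangle; the cube at (7, 11.5) is present — its section is the full 11×20.5 rectangle; the cylinder at (6, -1) is absent (z outside [0.5, 8]); Taking the first minus the rest: starting from the 8.5×28 cube, the 11×20.5 cube at (7, 11.5) partially overlaps it — only the 24.75 mm² overlap (of its 225.50 mm²) is removed, clipping the outline — 1 connected region; (rotated 55° about Z; rotation is an isometry so areas/perimeters/island counts are preserved). The outline is a single polygon with 6 vertices. Extrusion per mm of travel: 0.6 × 0.25 / (π × 0.875²) = 0.062363. Accumulating E over each segment gives final E = 4.5527.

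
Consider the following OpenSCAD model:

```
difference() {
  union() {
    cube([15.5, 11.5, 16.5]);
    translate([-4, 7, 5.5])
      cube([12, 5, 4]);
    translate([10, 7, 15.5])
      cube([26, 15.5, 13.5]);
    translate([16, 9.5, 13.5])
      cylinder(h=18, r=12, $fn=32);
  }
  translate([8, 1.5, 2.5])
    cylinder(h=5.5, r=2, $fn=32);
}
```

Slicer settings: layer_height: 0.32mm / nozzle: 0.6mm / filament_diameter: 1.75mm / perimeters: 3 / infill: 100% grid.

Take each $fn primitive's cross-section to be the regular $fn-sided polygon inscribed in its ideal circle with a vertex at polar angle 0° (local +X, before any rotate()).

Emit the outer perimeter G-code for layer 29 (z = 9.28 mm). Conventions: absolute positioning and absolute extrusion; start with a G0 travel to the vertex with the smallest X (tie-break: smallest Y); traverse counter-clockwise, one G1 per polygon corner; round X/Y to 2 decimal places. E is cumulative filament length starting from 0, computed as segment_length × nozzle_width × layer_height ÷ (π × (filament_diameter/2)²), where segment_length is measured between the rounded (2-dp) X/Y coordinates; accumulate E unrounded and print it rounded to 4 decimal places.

G0 X-4.00 Y7.00 Z9.28
G1 X0.00 Y7.00 E0.3193
G1 X0.00 Y0.00 E0.8781
G1 X15.50 Y0.00 E2.1153
G1 X15.50 Y11.50 E3.0333
G1 X8.00 Y11.50 E3.6320
G1 X8.00 Y12.00 E3.6719
G1 X-4.00 Y12.00 E4.6298
G1 X-4.00 Y7.00 E5.0289

At z = 9.28 mm: the cube is present — its section is the full 15.5×11.5 rectangle; the 12×5 cube at (-4, 7) contributes its full rectangle; the cube at (10, 7) is absent (z outside [15.5, 29]); the cylinder at (16, 9.5) is absent (z outside [13.5, 31.5]); Taking the union: the regions partially overlap (shared area 36.00 mm²), so overlapping operands fuse into one piece — 1 connected region; the cylinder at (8, 1.5) is absent (z outside [2.5, 8]); After the difference (first − rest): none of the subtracted shapes is present at this height, so the result so far is unchanged — 1 connected region. The outline is a single polygon with 8 vertices. Extrusion per mm of travel: 0.6 × 0.32 / (π × 0.875²) = 0.079824. Accumulating E over each segment gives final E = 5.0289.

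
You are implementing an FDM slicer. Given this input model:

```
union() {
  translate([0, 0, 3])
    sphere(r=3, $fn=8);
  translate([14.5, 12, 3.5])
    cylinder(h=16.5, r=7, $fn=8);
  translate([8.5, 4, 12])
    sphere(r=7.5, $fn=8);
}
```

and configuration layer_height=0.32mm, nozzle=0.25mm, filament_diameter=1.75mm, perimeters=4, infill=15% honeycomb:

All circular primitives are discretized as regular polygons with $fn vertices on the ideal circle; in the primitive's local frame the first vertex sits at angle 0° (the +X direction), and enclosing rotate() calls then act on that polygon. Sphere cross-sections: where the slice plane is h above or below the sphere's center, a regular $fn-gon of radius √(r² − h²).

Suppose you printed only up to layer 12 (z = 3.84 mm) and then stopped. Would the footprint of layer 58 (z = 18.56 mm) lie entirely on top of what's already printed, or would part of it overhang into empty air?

part overhangs

Compare the two slices. At z = 3.84: the sphere: section is a regular 8-gon, circumradius = √(r²−h²) = √(3²−0.84²) = 2.880 (area = (8/2)·2.880²·sin(360°/8) = 23.46 mm²); the r=7 cylinder at (14.5, 12) contributes a regular 8-gon of circumradius 7 (area = (8/2)·7.000²·sin(360°/8) = 138.59 mm²); the sphere at (8.5, 4) is absent (|z−center|=8.160 > r=7.5); Combining (union): the 2 present regions are separate (no shared area or edge), so areas and boundary lengths simply add and each stays a separate island — area = 162.05 mm². At z = 18.56: the sphere is absent (|z−center|=15.560 > r=3); the r=7 cylinder at (14.5, 12) contributes a regular 8-gon of circumradius 7 (area = (8/2)·7.000²·sin(360°/8) = 138.59 mm²); the r=7.5 sphere at (8.5, 4) contributes a regular 8-gon of circumradius √(7.5²−6.56²) = 3.635 (area = (8/2)·3.635²·sin(360°/8) = 37.38 mm²); Merging all regions: the regions partially overlap — summed areas 175.97 mm² minus the doubly-counted overlap 0.24 mm² gives 175.73 mm² — area = 175.73 mm². Checking containment: at z = 18.56 the cross-section extends beyond the z = 3.84 cross-section by about 37.14 mm².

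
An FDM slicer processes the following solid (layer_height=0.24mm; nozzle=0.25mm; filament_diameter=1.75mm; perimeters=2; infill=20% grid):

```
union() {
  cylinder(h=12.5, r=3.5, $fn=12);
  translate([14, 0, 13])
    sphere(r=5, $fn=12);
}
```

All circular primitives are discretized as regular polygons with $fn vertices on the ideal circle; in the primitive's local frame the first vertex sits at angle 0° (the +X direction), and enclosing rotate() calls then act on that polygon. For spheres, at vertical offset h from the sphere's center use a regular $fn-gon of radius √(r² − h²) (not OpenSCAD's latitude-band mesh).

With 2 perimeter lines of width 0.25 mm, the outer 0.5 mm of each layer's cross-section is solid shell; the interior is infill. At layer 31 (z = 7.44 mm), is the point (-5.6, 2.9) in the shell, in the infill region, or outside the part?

At z = 7.44 mm: the r=3.5 cylinder contributes a regular 12-gon of circumradius 3.5; the sphere at (14, 0) does not reach this height (|z−center|=5.560 > r=5); Merging all regions: only the r=3.5 cylinder is present, so the union is just that shape — 1 connected region. Overall, the cross-section is a single solid region. The nearest boundary edge runs (-1.75, 3.03)→(-3.03, 1.75); distance from the point to it = 2.81 mm. The point is not inside any of the regions above, so it lies outside the cross-section (2.81 mm from the nearest boundary).

outside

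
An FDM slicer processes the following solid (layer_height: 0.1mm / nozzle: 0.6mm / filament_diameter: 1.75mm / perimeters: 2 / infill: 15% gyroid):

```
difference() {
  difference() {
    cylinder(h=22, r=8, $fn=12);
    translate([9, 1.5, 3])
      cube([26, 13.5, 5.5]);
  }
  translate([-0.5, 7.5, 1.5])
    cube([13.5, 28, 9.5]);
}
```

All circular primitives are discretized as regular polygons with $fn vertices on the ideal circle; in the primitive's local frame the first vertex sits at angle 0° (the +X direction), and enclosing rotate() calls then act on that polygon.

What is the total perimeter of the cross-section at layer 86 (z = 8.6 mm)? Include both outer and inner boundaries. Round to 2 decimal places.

49.98 mm

At z = 8.6 mm: the r=8 cylinder contributes a regular 12-gon of circumradius 8 (perimeter = 2·12·8.000·sin(180°/12) = 49.69 mm); the cube at (9, 1.5) is absent (z outside [3, 8.5]); Subtracting the remaining from the first: none of the subtracted shapes is present at this height, so the r=8 cylinder is unchanged — boundary = 49.69 mm; the 13.5×28 cube at (-0.5, 7.5) contributes its full rectangle (perimeter 83.00 mm); After the difference (first − rest): starting from the result so far, the 13.5×28 cube at (-0.5, 7.5) partially overlaps it — only the 0.68 mm² overlap (of its 378.00 mm²) is removed, clipping the outline — boundary = 49.98 mm. Overall, the cross-section is a single solid region. Total boundary length (outer) = 49.98 mm.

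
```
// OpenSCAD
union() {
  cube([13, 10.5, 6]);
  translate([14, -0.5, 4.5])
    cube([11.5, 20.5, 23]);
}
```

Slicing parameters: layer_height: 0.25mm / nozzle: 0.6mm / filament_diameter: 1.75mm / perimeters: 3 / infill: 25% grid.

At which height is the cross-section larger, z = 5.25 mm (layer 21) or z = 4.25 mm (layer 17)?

layer 21 (z = 5.25 mm)

Layer 21 (z = 5.25): the cube is present — its section is the full 13×10.5 rectangle (area 136.50 mm²); the cube at (14, -0.5) is present — its section is the full 11.5×20.5 rectangle (area 235.75 mm²); Combining (union): the 2 present regions are separate (no shared area or edge), so areas and boundary lengths simply add and each stays a separate island — area = 372.25 mm². So its area = 372.25 mm². Layer 17 (z = 4.25): the cube is present — its section is the full 13×10.5 rectangle (area 136.50 mm²); the cube at (14, -0.5) is absent (z outside [4.5, 27.5]); Combining (union): only the 13×10.5 cube is present, so the union is just that shape — area = 136.50 mm². So its area = 136.50 mm². Layer 21 is larger (372.25 vs 136.50 mm²).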